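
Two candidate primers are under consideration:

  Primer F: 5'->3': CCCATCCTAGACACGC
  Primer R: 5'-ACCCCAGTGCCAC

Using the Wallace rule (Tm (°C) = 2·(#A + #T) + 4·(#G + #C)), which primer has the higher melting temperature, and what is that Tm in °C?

Primer F, 52°C

Primer F: A+T=6, G+C=10 → Tm = 2(6)+4(10) = 52°C
Primer R: A+T=4, G+C=9 → Tm = 2(4)+4(9) = 44°C
52°C vs 44°C → primer F is higher.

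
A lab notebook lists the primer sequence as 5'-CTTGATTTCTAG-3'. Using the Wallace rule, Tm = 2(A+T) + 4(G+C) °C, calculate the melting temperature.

Counting bases: A=2, G=2, C=2, T=6
AT pairs contribute 8, GC pairs contribute 4.
Tm = 2×8 + 4×4 = 32°C

32°C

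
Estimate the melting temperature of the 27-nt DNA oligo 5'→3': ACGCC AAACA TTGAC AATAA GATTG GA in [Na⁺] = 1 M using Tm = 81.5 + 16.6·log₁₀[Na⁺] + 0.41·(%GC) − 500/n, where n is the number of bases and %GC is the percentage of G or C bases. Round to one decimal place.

Length n = 27. Scanning the sequence gives A=12, T=5, G=5, C=5.
G+C = 10, so %GC = 10/27 × 100 = 37.037%
Salt term: 16.6 × (0) = 0
GC term: 0.41 × 37.037 = 15.185; length term: −500/27 = −18.519
Tm = 81.5 + (0) + 15.185 − 18.519 = 78.166 → 78.2°C

78.2°C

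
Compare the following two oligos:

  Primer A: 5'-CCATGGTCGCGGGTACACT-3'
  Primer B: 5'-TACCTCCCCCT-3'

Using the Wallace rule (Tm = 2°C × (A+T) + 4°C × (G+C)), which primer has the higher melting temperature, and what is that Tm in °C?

Primer A, 62°C

Primer A: A+T=7, G+C=12 → Tm = 2(7)+4(12) = 62°C
Primer B: A+T=4, G+C=7 → Tm = 2(4)+4(7) = 36°C
62°C vs 36°C → primer A is higher.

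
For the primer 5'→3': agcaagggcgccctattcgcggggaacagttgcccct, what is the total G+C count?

G=12, T=6, C=12, A=7
Total G or C: 12 + 12 = 24

24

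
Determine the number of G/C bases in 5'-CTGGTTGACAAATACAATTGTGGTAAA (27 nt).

Base counts: G=6, C=3, T=8, A=10
Total G or C: 6 + 3 = 9

9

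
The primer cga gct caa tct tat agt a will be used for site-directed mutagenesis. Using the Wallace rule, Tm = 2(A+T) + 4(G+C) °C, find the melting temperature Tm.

52°C

Counting bases: C=4, T=6, A=6, G=3
AT pairs contribute 12, GC pairs contribute 7.
Tm = 2(12) + 4(7) = 24 + 28 = 52°C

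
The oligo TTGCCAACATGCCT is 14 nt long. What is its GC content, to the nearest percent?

A=3, C=5, G=2, T=4
G+C = 2 + 5 = 7 out of 14 bases
%GC = 7/14 × 100 = 50% ≈ 50%

50%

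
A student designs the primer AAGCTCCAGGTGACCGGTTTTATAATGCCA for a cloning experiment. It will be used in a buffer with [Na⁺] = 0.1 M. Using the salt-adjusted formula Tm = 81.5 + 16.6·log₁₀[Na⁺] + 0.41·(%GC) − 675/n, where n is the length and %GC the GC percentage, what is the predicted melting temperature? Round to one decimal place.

61.5°C

Length n = 30. Counting bases: C=7, G=7, T=8, A=8
G+C = 14, so %GC = 14/30 × 100 = 46.667%
Salt term: 16.6 × (-1) = -16.6
GC term: 0.41 × 46.667 = 19.133; length term: −675/30 = −22.5
Tm = 81.5 + (-16.6) + 19.133 − 22.5 = 61.533 → 61.5°C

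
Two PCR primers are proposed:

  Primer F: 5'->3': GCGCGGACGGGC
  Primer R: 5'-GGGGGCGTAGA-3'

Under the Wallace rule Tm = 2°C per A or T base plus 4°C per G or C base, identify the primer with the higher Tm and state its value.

Primer F: A+T=1, G+C=11 → Tm = 2(1)+4(11) = 46°C
Primer R: A+T=3, G+C=8 → Tm = 2(3)+4(8) = 38°C
46°C vs 38°C → primer F is higher.

Primer F, 46°C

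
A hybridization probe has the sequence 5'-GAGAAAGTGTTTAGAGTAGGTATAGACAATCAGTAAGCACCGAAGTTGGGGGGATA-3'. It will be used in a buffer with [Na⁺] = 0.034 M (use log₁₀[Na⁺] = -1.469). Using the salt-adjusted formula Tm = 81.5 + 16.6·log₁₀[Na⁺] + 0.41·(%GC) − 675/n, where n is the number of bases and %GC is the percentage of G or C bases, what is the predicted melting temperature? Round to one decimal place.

62.6°C

Length n = 56. Scanning the sequence gives A=20, C=5, T=12, G=19.
G+C = 24, so %GC = 24/56 × 100 = 42.857%
Salt term: 16.6 × (-1.469) = -24.385
GC term: 0.41 × 42.857 = 17.571; length term: −675/56 = −12.054
Tm = 81.5 + (-24.385) + 17.571 − 12.054 = 62.632 → 62.6°C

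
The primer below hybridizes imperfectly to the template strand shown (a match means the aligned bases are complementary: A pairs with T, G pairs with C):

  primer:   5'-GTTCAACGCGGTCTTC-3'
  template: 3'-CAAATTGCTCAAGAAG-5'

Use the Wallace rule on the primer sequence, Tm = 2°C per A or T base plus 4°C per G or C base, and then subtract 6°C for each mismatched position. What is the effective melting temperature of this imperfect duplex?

32°C

Primer base counts: A=2, T=5, G=4, C=5 → A+T=7, G+C=9
Perfect-match Tm = 2(7) + 4(9) = 14 + 36 = 50°C
Mismatches (positions where the bases are not complementary): 3 (at positions 4, 9, 11)
Effective Tm = 50 − 3×6 = 50 − 18 = 32°C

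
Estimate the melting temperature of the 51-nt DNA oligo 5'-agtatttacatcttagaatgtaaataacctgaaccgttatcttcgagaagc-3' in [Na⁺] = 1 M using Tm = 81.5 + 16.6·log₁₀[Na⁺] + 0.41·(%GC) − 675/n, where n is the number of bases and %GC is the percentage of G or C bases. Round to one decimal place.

81.9°C

Length n = 51. Counting bases: G=8, A=18, T=16, C=9
G+C = 17, so %GC = 17/51 × 100 = 33.333%
Salt term: 16.6 × (0) = 0
GC term: 0.41 × 33.333 = 13.667; length term: −675/51 = −13.235
Tm = 81.5 + (0) + 13.667 − 13.235 = 81.932 → 81.9°C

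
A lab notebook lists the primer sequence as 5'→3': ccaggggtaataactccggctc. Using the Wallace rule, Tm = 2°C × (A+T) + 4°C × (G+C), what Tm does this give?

A=5, G=6, C=7, T=4
AT pairs contribute 9, GC pairs contribute 13.
Tm = 4·13 + 2·9 = 52 + 18 = 70°C

70°C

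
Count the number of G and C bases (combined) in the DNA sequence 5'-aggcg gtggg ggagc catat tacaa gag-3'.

Counting bases: C=4, A=8, G=12, T=4
G+C = 12 + 4 = 16

16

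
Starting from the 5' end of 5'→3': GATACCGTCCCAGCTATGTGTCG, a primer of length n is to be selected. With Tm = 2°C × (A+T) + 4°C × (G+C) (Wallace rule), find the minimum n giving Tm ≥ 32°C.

n = 10

First 9 bases: GATACCGTC → Tm = 28°C (< 32°C)
First 10 bases: GATACCGTCC → Tm = 32°C (≥ 32°C)
Since every base adds ≥2°C, Tm only increases with n, so the threshold is first crossed at n = 10.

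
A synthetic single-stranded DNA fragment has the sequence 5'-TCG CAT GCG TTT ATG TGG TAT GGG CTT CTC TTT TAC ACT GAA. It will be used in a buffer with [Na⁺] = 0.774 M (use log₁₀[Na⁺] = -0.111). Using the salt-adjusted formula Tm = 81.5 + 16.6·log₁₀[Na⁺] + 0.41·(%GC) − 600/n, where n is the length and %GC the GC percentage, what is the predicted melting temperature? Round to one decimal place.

Length n = 42. Base counts: A=7, T=17, G=10, C=8
G+C = 18, so %GC = 18/42 × 100 = 42.857%
Salt term: 16.6 × (-0.111) = -1.843
GC term: 0.41 × 42.857 = 17.571; length term: −600/42 = −14.286
Tm = 81.5 + (-1.843) + 17.571 − 14.286 = 82.942 → 82.9°C

82.9°C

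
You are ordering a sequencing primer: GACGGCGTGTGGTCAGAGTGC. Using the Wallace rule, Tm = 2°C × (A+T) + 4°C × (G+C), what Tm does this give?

Scanning the sequence gives G=10, T=4, C=4, A=3.
So N_AT = 7 and N_GC = 14.
Tm = 4·14 + 2·7 = 56 + 14 = 70°C

70°C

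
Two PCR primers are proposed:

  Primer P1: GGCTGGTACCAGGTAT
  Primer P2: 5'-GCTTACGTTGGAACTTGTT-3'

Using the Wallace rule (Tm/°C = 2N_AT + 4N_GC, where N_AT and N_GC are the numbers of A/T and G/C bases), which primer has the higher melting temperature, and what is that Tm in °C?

Primer P1: A+T=7, G+C=9 → Tm = 2(7)+4(9) = 50°C
Primer P2: A+T=11, G+C=8 → Tm = 2(11)+4(8) = 54°C
50°C vs 54°C → primer P2 is higher.

Primer P2, 54°C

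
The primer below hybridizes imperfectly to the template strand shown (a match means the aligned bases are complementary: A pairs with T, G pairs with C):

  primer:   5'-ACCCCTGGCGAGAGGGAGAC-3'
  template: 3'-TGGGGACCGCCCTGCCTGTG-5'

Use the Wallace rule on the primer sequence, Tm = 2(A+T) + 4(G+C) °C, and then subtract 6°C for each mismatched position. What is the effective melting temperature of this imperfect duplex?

Primer base counts: A=5, T=1, G=8, C=6 → A+T=6, G+C=14
Perfect-match Tm = 2(6) + 4(14) = 12 + 56 = 68°C
Mismatches (positions where the bases are not complementary): 3 (at positions 11, 14, 18)
Effective Tm = 68 − 3×6 = 68 − 18 = 50°C

50°C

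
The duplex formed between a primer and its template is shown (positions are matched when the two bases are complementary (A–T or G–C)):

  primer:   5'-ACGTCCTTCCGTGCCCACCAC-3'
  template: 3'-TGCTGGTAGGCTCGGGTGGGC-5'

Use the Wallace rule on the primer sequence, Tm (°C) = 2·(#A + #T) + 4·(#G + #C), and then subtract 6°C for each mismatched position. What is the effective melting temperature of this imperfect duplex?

40°C

Primer base counts: A=3, T=4, G=3, C=11 → A+T=7, G+C=14
Perfect-match Tm = 2(7) + 4(14) = 14 + 56 = 70°C
Mismatches (positions where the bases are not complementary): 5 (at positions 4, 7, 12, 20, 21)
Effective Tm = 70 − 5×6 = 70 − 30 = 40°C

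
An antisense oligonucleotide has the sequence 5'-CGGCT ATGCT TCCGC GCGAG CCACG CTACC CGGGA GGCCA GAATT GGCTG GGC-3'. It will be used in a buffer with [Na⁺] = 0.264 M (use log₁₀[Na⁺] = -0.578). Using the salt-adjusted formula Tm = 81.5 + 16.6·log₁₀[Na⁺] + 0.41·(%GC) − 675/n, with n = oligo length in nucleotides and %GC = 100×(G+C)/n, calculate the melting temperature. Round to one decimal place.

Length n = 53. Counting bases: A=8, T=8, G=19, C=18
G+C = 37, so %GC = 37/53 × 100 = 69.811%
Salt term: 16.6 × (-0.578) = -9.595
GC term: 0.41 × 69.811 = 28.623; length term: −675/53 = −12.736
Tm = 81.5 + (-9.595) + 28.623 − 12.736 = 87.792 → 87.8°C

87.8°C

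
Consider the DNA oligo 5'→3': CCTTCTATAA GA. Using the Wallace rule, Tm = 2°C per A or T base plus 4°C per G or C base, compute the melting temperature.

Base counts: A=4, T=4, C=3, G=1
So N_AT = 8 and N_GC = 4.
Tm = 4·4 + 2·8 = 16 + 16 = 32°C

32°C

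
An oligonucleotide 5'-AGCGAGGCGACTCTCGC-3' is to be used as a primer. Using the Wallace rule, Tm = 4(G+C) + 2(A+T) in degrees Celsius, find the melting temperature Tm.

58°C

Scanning the sequence gives G=6, A=3, T=2, C=6.
A+T = 5, G+C = 12
Tm = 4·12 + 2·5 = 48 + 10 = 58°C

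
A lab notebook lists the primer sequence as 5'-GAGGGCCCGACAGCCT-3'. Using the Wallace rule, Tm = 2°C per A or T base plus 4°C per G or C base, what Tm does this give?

56°C

Base counts: A=3, T=1, G=6, C=6
So N_AT = 4 and N_GC = 12.
Tm = 4·12 + 2·4 = 48 + 8 = 56°C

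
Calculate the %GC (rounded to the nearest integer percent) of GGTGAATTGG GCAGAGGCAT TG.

Base counts: A=5, G=10, T=5, C=2
G+C = 10 + 2 = 12 out of 22 bases
%GC = 12/22 × 100 = 54.55% ≈ 55%

55%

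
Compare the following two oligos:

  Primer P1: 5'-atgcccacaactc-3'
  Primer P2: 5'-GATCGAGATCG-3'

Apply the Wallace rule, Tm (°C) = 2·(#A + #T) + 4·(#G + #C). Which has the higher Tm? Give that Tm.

Primer P1: A+T=6, G+C=7 → Tm = 2(6)+4(7) = 40°C
Primer P2: A+T=5, G+C=6 → Tm = 2(5)+4(6) = 34°C
40°C vs 34°C → primer P1 is higher.

Primer P1, 40°C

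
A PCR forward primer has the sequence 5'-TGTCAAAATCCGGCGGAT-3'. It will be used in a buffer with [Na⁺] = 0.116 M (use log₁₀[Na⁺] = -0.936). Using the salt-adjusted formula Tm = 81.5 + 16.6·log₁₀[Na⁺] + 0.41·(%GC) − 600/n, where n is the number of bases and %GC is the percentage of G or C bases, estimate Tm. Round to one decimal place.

53.1°C

Length n = 18. Scanning the sequence gives C=4, G=5, A=5, T=4.
G+C = 9, so %GC = 9/18 × 100 = 50%
Salt term: 16.6 × (-0.936) = -15.538
GC term: 0.41 × 50 = 20.5; length term: −600/18 = −33.333
Tm = 81.5 + (-15.538) + 20.5 − 33.333 = 53.129 → 53.1°C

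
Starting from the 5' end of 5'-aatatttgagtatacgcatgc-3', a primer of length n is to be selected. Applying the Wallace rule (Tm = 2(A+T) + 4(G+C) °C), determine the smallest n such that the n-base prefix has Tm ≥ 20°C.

n = 9

First 8 bases: AATATTTG → Tm = 18°C (< 20°C)
First 9 bases: AATATTTGA → Tm = 20°C (≥ 20°C)
Since every base adds ≥2°C, Tm only increases with n, so the threshold is first crossed at n = 9.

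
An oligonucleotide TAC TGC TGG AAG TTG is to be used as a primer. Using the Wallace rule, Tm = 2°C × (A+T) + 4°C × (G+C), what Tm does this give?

44°C

Counting bases: C=2, T=5, A=3, G=5
AT pairs contribute 8, GC pairs contribute 7.
Tm = 4·7 + 2·8 = 28 + 16 = 44°C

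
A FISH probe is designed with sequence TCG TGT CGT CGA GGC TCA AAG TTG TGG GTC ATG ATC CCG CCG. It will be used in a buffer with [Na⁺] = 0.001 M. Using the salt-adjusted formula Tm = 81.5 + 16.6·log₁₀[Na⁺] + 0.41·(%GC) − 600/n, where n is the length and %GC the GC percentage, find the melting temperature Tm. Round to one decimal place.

41.8°C

Length n = 42. T=11, G=14, C=11, A=6
G+C = 25, so %GC = 25/42 × 100 = 59.524%
Salt term: 16.6 × (-3) = -49.8
GC term: 0.41 × 59.524 = 24.405; length term: −600/42 = −14.286
Tm = 81.5 + (-49.8) + 24.405 − 14.286 = 41.819 → 41.8°C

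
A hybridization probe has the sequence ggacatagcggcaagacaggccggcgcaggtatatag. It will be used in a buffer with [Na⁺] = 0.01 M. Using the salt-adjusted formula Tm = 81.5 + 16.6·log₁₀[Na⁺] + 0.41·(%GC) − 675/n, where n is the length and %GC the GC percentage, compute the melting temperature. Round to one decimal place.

54.4°C

Length n = 37. A=11, G=14, T=4, C=8
G+C = 22, so %GC = 22/37 × 100 = 59.459%
Salt term: 16.6 × (-2) = -33.2
GC term: 0.41 × 59.459 = 24.378; length term: −675/37 = −18.243
Tm = 81.5 + (-33.2) + 24.378 − 18.243 = 54.435 → 54.4°C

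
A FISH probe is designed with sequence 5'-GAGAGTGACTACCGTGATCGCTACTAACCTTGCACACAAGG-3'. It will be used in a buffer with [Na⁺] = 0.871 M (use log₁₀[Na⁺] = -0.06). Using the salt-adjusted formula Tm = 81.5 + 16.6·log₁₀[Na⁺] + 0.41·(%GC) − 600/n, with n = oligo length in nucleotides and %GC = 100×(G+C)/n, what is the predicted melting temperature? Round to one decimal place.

86.9°C

Length n = 41. Counting bases: A=12, C=11, T=8, G=10
G+C = 21, so %GC = 21/41 × 100 = 51.22%
Salt term: 16.6 × (-0.06) = -0.996
GC term: 0.41 × 51.22 = 21; length term: −600/41 = −14.634
Tm = 81.5 + (-0.996) + 21 − 14.634 = 86.87 → 86.9°C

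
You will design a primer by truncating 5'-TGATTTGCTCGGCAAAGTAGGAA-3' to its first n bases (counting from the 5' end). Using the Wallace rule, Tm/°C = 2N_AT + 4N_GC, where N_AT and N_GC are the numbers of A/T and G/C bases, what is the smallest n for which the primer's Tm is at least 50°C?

First 16 bases: TGATTTGCTCGGCAAA → Tm = 46°C (< 50°C)
First 17 bases: TGATTTGCTCGGCAAAG → Tm = 50°C (≥ 50°C)
Since every base adds ≥2°C, Tm only increases with n, so the threshold is first crossed at n = 17.

n = 17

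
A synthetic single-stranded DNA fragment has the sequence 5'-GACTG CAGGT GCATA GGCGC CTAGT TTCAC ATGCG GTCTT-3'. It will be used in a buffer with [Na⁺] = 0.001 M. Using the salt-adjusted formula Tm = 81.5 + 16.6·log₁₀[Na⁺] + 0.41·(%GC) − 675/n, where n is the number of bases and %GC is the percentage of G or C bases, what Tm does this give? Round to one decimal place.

37.4°C

Length n = 40. Base counts: A=7, C=10, G=12, T=11
G+C = 22, so %GC = 22/40 × 100 = 55%
Salt term: 16.6 × (-3) = -49.8
GC term: 0.41 × 55 = 22.55; length term: −675/40 = −16.875
Tm = 81.5 + (-49.8) + 22.55 − 16.875 = 37.375 → 37.4°C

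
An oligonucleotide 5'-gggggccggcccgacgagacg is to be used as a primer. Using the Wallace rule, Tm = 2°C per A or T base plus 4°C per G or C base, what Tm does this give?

78°C

Scanning the sequence gives G=11, A=3, T=0, C=7.
So N_AT = 3 and N_GC = 18.
Tm = 2×3 + 4×18 = 78°C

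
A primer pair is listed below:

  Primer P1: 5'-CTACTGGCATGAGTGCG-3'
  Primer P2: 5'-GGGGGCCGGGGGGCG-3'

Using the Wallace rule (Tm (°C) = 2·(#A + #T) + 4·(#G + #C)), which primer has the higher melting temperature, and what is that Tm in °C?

Primer P1: A+T=7, G+C=10 → Tm = 2(7)+4(10) = 54°C
Primer P2: A+T=0, G+C=15 → Tm = 2(0)+4(15) = 60°C
54°C vs 60°C → primer P2 is higher.

Primer P2, 60°C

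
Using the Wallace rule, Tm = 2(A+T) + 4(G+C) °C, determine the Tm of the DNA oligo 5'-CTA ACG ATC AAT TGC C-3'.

46°C

Counting bases: C=5, T=4, A=5, G=2
AT pairs contribute 9, GC pairs contribute 7.
Tm = 2×9 + 4×7 = 46°C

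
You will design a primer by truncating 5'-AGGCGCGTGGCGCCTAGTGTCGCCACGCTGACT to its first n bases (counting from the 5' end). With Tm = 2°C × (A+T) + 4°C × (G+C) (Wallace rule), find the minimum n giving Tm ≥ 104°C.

n = 30

First 29 bases: AGGCGCGTGGCGCCTAGTGTCGCCACGCT → Tm = 100°C (< 104°C)
First 30 bases: AGGCGCGTGGCGCCTAGTGTCGCCACGCTG → Tm = 104°C (≥ 104°C)
Since every base adds ≥2°C, Tm only increases with n, so the threshold is first crossed at n = 30.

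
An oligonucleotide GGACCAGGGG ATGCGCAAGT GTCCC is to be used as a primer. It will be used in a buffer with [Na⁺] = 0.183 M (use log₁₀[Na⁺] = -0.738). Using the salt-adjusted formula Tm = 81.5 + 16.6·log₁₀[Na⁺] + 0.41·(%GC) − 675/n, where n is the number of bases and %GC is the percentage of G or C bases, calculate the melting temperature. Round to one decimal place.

70.1°C

Length n = 25. C=7, A=5, T=3, G=10
G+C = 17, so %GC = 17/25 × 100 = 68%
Salt term: 16.6 × (-0.738) = -12.251
GC term: 0.41 × 68 = 27.88; length term: −675/25 = −27
Tm = 81.5 + (-12.251) + 27.88 − 27 = 70.129 → 70.1°C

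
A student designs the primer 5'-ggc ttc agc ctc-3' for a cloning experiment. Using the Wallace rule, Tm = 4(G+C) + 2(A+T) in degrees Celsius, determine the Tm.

40°C

Counting bases: A=1, G=3, T=3, C=5
So N_AT = 4 and N_GC = 8.
Tm = 4·8 + 2·4 = 32 + 8 = 40°C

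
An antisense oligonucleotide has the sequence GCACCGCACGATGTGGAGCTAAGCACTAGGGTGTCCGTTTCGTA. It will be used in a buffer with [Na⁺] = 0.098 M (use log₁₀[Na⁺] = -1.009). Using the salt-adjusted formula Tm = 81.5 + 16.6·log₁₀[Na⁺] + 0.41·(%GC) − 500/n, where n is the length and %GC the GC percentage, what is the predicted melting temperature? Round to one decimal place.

76.7°C

Length n = 44. Scanning the sequence gives C=11, T=10, G=14, A=9.
G+C = 25, so %GC = 25/44 × 100 = 56.818%
Salt term: 16.6 × (-1.009) = -16.749
GC term: 0.41 × 56.818 = 23.295; length term: −500/44 = −11.364
Tm = 81.5 + (-16.749) + 23.295 − 11.364 = 76.682 → 76.7°C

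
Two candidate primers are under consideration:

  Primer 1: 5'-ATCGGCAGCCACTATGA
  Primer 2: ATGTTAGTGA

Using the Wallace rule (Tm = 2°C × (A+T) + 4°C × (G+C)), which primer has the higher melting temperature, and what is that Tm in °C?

Primer 1: A+T=8, G+C=9 → Tm = 2(8)+4(9) = 52°C
Primer 2: A+T=7, G+C=3 → Tm = 2(7)+4(3) = 26°C
52°C vs 26°C → primer 1 is higher.

Primer 1, 52°C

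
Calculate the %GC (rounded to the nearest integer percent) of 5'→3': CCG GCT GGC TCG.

Counting bases: C=5, G=5, T=2, A=0
G+C = 5 + 5 = 10 out of 12 bases
%GC = 10/12 × 100 = 83.33% ≈ 83%

83%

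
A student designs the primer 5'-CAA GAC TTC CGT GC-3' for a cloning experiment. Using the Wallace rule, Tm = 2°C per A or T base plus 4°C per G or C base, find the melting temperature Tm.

Counting bases: C=5, G=3, T=3, A=3
AT pairs contribute 6, GC pairs contribute 8.
Tm = 2(6) + 4(8) = 12 + 32 = 44°C

44°C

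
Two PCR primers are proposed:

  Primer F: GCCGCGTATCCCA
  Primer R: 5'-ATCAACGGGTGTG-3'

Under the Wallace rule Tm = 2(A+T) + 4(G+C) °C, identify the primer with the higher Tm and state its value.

Primer F, 44°C

Primer F: A+T=4, G+C=9 → Tm = 2(4)+4(9) = 44°C
Primer R: A+T=6, G+C=7 → Tm = 2(6)+4(7) = 40°C
44°C vs 40°C → primer F is higher.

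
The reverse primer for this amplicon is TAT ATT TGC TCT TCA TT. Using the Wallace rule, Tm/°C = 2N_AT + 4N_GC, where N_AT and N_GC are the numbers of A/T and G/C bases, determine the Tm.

42°C

Counting bases: A=3, T=10, G=1, C=3
A+T = 13, G+C = 4
Tm = 2×13 + 4×4 = 42°C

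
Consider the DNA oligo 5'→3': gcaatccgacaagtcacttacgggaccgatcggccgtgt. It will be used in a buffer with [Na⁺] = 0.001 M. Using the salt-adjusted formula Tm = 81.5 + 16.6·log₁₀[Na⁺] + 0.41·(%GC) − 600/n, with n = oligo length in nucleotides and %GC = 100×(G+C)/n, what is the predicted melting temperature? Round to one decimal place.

Length n = 39. Scanning the sequence gives C=12, T=7, A=9, G=11.
G+C = 23, so %GC = 23/39 × 100 = 58.974%
Salt term: 16.6 × (-3) = -49.8
GC term: 0.41 × 58.974 = 24.179; length term: −600/39 = −15.385
Tm = 81.5 + (-49.8) + 24.179 − 15.385 = 40.494 → 40.5°C

40.5°C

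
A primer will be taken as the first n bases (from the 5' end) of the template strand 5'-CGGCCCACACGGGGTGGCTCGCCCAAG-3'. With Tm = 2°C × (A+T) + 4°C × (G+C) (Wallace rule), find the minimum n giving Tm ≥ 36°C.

n = 10

First 9 bases: CGGCCCACA → Tm = 32°C (< 36°C)
First 10 bases: CGGCCCACAC → Tm = 36°C (≥ 36°C)
Each additional base adds 2°C (A/T) or 4°C (G/C), so Tm is non-decreasing in n; n = 10 is the first length to reach 36°C.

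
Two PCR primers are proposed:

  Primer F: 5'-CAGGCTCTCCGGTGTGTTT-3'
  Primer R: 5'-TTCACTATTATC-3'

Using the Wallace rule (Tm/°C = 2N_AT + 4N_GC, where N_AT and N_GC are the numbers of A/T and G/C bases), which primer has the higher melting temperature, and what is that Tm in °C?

Primer F, 60°C

Primer F: A+T=8, G+C=11 → Tm = 2(8)+4(11) = 60°C
Primer R: A+T=9, G+C=3 → Tm = 2(9)+4(3) = 30°C
60°C vs 30°C → primer F is higher.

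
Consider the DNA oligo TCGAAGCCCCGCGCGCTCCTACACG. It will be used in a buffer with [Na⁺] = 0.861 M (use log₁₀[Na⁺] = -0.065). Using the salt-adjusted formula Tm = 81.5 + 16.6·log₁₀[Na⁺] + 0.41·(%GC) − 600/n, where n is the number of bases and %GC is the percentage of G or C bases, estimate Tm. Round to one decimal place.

Length n = 25. Base counts: G=6, C=12, T=3, A=4
G+C = 18, so %GC = 18/25 × 100 = 72%
Salt term: 16.6 × (-0.065) = -1.079
GC term: 0.41 × 72 = 29.52; length term: −600/25 = −24
Tm = 81.5 + (-1.079) + 29.52 − 24 = 85.941 → 85.9°C

85.9°C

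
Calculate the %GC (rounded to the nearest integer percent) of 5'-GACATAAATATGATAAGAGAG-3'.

T=4, A=11, G=5, C=1
G+C = 5 + 1 = 6 out of 21 bases
%GC = 6/21 × 100 = 28.57% ≈ 29%

29%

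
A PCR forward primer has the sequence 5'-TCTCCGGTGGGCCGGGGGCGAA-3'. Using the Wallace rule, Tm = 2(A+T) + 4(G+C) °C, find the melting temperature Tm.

Scanning the sequence gives C=6, T=3, G=11, A=2.
So N_AT = 5 and N_GC = 17.
Tm = 2×5 + 4×17 = 78°C

78°C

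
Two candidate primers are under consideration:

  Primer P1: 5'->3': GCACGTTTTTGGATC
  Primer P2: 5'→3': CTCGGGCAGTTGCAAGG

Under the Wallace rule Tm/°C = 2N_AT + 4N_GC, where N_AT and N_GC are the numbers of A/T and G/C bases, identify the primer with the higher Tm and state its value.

Primer P1: A+T=8, G+C=7 → Tm = 2(8)+4(7) = 44°C
Primer P2: A+T=6, G+C=11 → Tm = 2(6)+4(11) = 56°C
44°C vs 56°C → primer P2 is higher.

Primer P2, 56°C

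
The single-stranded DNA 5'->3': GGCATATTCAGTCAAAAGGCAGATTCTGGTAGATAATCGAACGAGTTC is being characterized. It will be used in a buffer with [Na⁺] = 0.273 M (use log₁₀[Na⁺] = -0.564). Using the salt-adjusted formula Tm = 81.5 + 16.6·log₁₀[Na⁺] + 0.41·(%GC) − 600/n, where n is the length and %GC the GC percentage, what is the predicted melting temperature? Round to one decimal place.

Length n = 48. T=12, A=16, C=8, G=12
G+C = 20, so %GC = 20/48 × 100 = 41.667%
Salt term: 16.6 × (-0.564) = -9.362
GC term: 0.41 × 41.667 = 17.083; length term: −600/48 = −12.5
Tm = 81.5 + (-9.362) + 17.083 − 12.5 = 76.721 → 76.7°C

76.7°C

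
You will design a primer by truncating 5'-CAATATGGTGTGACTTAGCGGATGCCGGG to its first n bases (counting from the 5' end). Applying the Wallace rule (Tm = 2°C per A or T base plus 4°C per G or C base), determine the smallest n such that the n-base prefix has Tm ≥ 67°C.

n = 24

First 23 bases: CAATATGGTGTGACTTAGCGGAT → Tm = 66°C (< 67°C)
First 24 bases: CAATATGGTGTGACTTAGCGGATG → Tm = 70°C (≥ 67°C)
Each additional base adds 2°C (A/T) or 4°C (G/C), so Tm is non-decreasing in n; n = 24 is the first length to reach 67°C.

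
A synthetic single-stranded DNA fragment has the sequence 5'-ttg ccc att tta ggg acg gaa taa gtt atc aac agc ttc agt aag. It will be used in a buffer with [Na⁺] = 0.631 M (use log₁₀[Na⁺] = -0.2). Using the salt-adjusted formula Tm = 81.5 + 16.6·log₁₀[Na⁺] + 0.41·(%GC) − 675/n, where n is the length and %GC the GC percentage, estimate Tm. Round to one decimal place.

79.6°C

Length n = 45. Scanning the sequence gives T=13, G=10, A=14, C=8.
G+C = 18, so %GC = 18/45 × 100 = 40%
Salt term: 16.6 × (-0.2) = -3.32
GC term: 0.41 × 40 = 16.4; length term: −675/45 = −15
Tm = 81.5 + (-3.32) + 16.4 − 15 = 79.58 → 79.6°C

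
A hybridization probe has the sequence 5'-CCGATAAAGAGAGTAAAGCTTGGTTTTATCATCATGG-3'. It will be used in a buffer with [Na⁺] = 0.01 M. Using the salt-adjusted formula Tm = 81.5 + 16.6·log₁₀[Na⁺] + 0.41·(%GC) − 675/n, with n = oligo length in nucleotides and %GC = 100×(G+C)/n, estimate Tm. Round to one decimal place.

45.6°C

Length n = 37. Scanning the sequence gives C=5, T=11, G=9, A=12.
G+C = 14, so %GC = 14/37 × 100 = 37.838%
Salt term: 16.6 × (-2) = -33.2
GC term: 0.41 × 37.838 = 15.514; length term: −675/37 = −18.243
Tm = 81.5 + (-33.2) + 15.514 − 18.243 = 45.571 → 45.6°C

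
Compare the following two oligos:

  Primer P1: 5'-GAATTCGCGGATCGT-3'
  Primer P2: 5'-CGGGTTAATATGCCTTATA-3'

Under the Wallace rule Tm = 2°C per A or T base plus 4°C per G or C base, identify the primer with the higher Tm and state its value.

Primer P2, 52°C

Primer P1: A+T=7, G+C=8 → Tm = 2(7)+4(8) = 46°C
Primer P2: A+T=12, G+C=7 → Tm = 2(12)+4(7) = 52°C
46°C vs 52°C → primer P2 is higher.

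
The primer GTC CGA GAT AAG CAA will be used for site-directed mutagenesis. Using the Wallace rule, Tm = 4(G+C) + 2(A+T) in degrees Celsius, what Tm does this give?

Scanning the sequence gives C=3, A=6, G=4, T=2.
A+T = 8, G+C = 7
Tm = 4·7 + 2·8 = 28 + 16 = 44°C

44°C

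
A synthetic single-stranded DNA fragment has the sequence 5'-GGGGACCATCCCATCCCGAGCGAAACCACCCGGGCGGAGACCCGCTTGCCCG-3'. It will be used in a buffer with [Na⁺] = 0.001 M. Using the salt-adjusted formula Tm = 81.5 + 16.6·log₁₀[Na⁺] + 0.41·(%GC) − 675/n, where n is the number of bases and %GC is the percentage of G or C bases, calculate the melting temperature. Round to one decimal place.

Length n = 52. Base counts: G=16, A=10, C=22, T=4
G+C = 38, so %GC = 38/52 × 100 = 73.077%
Salt term: 16.6 × (-3) = -49.8
GC term: 0.41 × 73.077 = 29.962; length term: −675/52 = −12.981
Tm = 81.5 + (-49.8) + 29.962 − 12.981 = 48.681 → 48.7°C

48.7°C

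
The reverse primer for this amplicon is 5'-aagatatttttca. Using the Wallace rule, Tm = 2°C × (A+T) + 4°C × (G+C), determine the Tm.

T=6, C=1, G=1, A=5
So N_AT = 11 and N_GC = 2.
Tm = 2(11) + 4(2) = 22 + 8 = 30°C

30°C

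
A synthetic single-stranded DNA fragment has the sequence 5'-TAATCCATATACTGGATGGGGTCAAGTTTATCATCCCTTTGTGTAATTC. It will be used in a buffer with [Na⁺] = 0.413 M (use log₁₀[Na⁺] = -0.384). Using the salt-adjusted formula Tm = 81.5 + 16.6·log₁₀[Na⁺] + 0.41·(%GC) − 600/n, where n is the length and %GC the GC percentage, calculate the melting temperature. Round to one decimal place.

77.9°C

Length n = 49. T=19, C=9, A=12, G=9
G+C = 18, so %GC = 18/49 × 100 = 36.735%
Salt term: 16.6 × (-0.384) = -6.374
GC term: 0.41 × 36.735 = 15.061; length term: −600/49 = −12.245
Tm = 81.5 + (-6.374) + 15.061 − 12.245 = 77.942 → 77.9°C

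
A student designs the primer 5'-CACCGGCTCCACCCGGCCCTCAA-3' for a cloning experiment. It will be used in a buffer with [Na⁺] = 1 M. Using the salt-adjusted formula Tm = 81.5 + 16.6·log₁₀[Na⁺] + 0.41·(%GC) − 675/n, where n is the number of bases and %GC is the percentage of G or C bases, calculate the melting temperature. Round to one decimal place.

Length n = 23. C=13, T=2, A=4, G=4
G+C = 17, so %GC = 17/23 × 100 = 73.913%
Salt term: 16.6 × (0) = 0
GC term: 0.41 × 73.913 = 30.304; length term: −675/23 = −29.348
Tm = 81.5 + (0) + 30.304 − 29.348 = 82.456 → 82.5°C

82.5°C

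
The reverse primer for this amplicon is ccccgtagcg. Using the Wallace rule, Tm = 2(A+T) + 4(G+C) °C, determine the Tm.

36°C

T=1, G=3, A=1, C=5
AT pairs contribute 2, GC pairs contribute 8.
Tm = 4·8 + 2·2 = 32 + 4 = 36°C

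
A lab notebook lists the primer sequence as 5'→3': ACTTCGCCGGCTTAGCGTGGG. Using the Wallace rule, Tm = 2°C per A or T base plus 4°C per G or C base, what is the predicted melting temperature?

Base counts: A=2, G=8, T=5, C=6
AT pairs contribute 7, GC pairs contribute 14.
Tm = 4·14 + 2·7 = 56 + 14 = 70°C

70°C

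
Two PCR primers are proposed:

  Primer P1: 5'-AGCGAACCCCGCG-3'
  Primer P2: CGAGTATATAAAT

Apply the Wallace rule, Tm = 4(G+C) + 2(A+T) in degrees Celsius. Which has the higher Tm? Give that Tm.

Primer P1: A+T=3, G+C=10 → Tm = 2(3)+4(10) = 46°C
Primer P2: A+T=10, G+C=3 → Tm = 2(10)+4(3) = 32°C
46°C vs 32°C → primer P1 is higher.

Primer P1, 46°C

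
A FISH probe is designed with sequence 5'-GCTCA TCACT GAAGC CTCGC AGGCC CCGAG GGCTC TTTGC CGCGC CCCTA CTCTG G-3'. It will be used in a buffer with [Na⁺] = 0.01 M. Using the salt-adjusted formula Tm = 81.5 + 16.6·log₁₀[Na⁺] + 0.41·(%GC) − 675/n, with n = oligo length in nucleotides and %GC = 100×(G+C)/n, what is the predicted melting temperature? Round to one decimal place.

Length n = 56. Counting bases: G=15, T=11, A=7, C=23
G+C = 38, so %GC = 38/56 × 100 = 67.857%
Salt term: 16.6 × (-2) = -33.2
GC term: 0.41 × 67.857 = 27.821; length term: −675/56 = −12.054
Tm = 81.5 + (-33.2) + 27.821 − 12.054 = 64.067 → 64.1°C

64.1°C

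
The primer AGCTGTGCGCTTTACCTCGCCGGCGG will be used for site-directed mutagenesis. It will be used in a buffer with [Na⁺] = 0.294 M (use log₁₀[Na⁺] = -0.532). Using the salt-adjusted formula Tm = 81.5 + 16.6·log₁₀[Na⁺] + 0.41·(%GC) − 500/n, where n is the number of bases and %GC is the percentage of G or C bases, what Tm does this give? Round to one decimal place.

81.8°C

Length n = 26. Scanning the sequence gives G=9, C=9, T=6, A=2.
G+C = 18, so %GC = 18/26 × 100 = 69.231%
Salt term: 16.6 × (-0.532) = -8.831
GC term: 0.41 × 69.231 = 28.385; length term: −500/26 = −19.231
Tm = 81.5 + (-8.831) + 28.385 − 19.231 = 81.823 → 81.8°C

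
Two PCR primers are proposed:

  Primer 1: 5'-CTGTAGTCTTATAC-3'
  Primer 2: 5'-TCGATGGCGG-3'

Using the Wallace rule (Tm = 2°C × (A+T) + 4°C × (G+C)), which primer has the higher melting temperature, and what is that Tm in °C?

Primer 1, 38°C

Primer 1: A+T=9, G+C=5 → Tm = 2(9)+4(5) = 38°C
Primer 2: A+T=3, G+C=7 → Tm = 2(3)+4(7) = 34°C
38°C vs 34°C → primer 1 is higher.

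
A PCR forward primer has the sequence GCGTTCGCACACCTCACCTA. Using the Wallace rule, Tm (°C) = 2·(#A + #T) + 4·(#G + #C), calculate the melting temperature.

A=4, C=9, T=4, G=3
A+T = 8, G+C = 12
Tm = 4·12 + 2·8 = 48 + 16 = 64°C

64°C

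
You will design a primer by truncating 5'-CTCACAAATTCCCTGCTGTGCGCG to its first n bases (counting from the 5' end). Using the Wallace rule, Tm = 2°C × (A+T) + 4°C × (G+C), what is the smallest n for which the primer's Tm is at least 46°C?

n = 16

First 15 bases: CTCACAAATTCCCTG → Tm = 44°C (< 46°C)
First 16 bases: CTCACAAATTCCCTGC → Tm = 48°C (≥ 46°C)
Each additional base adds 2°C (A/T) or 4°C (G/C), so Tm is non-decreasing in n; n = 16 is the first length to reach 46°C.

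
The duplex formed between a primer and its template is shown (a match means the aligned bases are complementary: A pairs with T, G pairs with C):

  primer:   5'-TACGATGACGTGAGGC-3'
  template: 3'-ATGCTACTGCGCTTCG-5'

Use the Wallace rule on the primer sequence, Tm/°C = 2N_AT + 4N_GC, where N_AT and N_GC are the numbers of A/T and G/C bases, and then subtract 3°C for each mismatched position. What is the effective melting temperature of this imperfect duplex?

44°C

Primer base counts: A=4, T=3, G=6, C=3 → A+T=7, G+C=9
Perfect-match Tm = 2(7) + 4(9) = 14 + 36 = 50°C
Mismatches (positions where the bases are not complementary): 2 (at positions 11, 14)
Effective Tm = 50 − 2×3 = 50 − 6 = 44°C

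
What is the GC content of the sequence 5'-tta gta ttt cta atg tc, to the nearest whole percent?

24%

Scanning the sequence gives C=2, T=9, G=2, A=4.
G+C = 2 + 2 = 4 out of 17 bases
%GC = 4/17 × 100 = 23.53% ≈ 24%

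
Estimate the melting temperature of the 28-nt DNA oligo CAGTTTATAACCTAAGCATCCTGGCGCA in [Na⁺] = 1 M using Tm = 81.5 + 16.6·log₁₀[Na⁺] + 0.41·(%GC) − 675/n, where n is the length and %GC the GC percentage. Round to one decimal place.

76.4°C

Length n = 28. T=7, C=8, A=8, G=5
G+C = 13, so %GC = 13/28 × 100 = 46.429%
Salt term: 16.6 × (0) = 0
GC term: 0.41 × 46.429 = 19.036; length term: −675/28 = −24.107
Tm = 81.5 + (0) + 19.036 − 24.107 = 76.429 → 76.4°C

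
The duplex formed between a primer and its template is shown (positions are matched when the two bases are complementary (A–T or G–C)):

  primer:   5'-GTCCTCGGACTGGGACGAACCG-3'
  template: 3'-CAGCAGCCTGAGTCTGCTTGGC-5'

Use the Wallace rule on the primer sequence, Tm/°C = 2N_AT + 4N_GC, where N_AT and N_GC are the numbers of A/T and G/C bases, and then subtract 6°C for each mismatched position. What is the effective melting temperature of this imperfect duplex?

56°C

Primer base counts: A=4, T=3, G=8, C=7 → A+T=7, G+C=15
Perfect-match Tm = 2(7) + 4(15) = 14 + 60 = 74°C
Mismatches (positions where the bases are not complementary): 3 (at positions 4, 12, 13)
Effective Tm = 74 − 3×6 = 74 − 18 = 56°C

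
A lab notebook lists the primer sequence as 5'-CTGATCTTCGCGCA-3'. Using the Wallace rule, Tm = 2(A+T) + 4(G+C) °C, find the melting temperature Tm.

44°C

Counting bases: C=5, G=3, A=2, T=4
So N_AT = 6 and N_GC = 8.
Tm = 4·8 + 2·6 = 32 + 12 = 44°C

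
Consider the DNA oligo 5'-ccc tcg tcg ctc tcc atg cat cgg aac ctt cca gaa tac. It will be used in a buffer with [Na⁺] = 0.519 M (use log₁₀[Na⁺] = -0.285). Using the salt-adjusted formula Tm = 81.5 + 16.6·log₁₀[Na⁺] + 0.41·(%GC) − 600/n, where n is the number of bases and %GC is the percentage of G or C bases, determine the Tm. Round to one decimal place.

Length n = 39. Counting bases: A=8, T=9, G=6, C=16
G+C = 22, so %GC = 22/39 × 100 = 56.41%
Salt term: 16.6 × (-0.285) = -4.731
GC term: 0.41 × 56.41 = 23.128; length term: −600/39 = −15.385
Tm = 81.5 + (-4.731) + 23.128 − 15.385 = 84.512 → 84.5°C

84.5°C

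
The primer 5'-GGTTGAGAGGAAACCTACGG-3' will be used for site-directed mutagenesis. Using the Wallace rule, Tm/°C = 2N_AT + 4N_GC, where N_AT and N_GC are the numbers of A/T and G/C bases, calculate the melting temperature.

62°C

A=6, G=8, C=3, T=3
AT pairs contribute 9, GC pairs contribute 11.
Tm = 2(9) + 4(11) = 18 + 44 = 62°C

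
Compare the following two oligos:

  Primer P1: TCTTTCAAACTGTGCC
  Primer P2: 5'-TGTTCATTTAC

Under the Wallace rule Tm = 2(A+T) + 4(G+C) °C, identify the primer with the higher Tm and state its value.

Primer P1, 46°C

Primer P1: A+T=9, G+C=7 → Tm = 2(9)+4(7) = 46°C
Primer P2: A+T=8, G+C=3 → Tm = 2(8)+4(3) = 28°C
46°C vs 28°C → primer P1 is higher.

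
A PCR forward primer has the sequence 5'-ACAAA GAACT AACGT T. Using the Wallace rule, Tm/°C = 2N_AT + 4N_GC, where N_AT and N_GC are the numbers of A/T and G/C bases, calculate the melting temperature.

Counting bases: T=3, A=8, G=2, C=3
A+T = 11, G+C = 5
Tm = 2(11) + 4(5) = 22 + 20 = 42°C

42°C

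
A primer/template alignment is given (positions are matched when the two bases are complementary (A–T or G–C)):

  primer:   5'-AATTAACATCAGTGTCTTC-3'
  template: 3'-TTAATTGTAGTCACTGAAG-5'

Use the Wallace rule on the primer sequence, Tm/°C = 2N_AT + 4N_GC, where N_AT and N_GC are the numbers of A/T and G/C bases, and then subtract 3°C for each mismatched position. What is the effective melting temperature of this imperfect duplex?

Primer base counts: A=6, T=7, G=2, C=4 → A+T=13, G+C=6
Perfect-match Tm = 2(13) + 4(6) = 26 + 24 = 50°C
Mismatches (positions where the bases are not complementary): 1 (at position 15)
Effective Tm = 50 − 1×3 = 50 − 3 = 47°C

47°C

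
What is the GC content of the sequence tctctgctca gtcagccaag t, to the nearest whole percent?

52%

C=7, A=4, G=4, T=6
G+C = 4 + 7 = 11 out of 21 bases
%GC = 11/21 × 100 = 52.38% ≈ 52%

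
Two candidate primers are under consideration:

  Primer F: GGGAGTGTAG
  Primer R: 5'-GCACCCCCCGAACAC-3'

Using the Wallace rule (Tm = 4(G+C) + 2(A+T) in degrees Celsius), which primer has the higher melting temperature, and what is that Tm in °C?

Primer F: A+T=4, G+C=6 → Tm = 2(4)+4(6) = 32°C
Primer R: A+T=4, G+C=11 → Tm = 2(4)+4(11) = 52°C
32°C vs 52°C → primer R is higher.

Primer R, 52°C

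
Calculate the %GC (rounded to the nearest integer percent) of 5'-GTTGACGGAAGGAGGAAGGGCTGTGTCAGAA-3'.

Counting bases: C=3, G=14, A=9, T=5
G+C = 14 + 3 = 17 out of 31 bases
%GC = 17/31 × 100 = 54.84% ≈ 55%

55%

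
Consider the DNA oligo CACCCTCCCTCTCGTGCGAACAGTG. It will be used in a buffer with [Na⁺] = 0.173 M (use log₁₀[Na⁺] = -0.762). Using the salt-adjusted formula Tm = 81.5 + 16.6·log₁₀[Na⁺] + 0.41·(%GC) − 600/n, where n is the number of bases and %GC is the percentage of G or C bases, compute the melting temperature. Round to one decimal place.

Length n = 25. Scanning the sequence gives A=4, G=5, T=5, C=11.
G+C = 16, so %GC = 16/25 × 100 = 64%
Salt term: 16.6 × (-0.762) = -12.649
GC term: 0.41 × 64 = 26.24; length term: −600/25 = −24
Tm = 81.5 + (-12.649) + 26.24 − 24 = 71.091 → 71.1°C

71.1°C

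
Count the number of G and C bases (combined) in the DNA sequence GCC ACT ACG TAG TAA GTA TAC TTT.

9

Counting bases: C=5, G=4, A=7, T=8
Total G or C: 4 + 5 = 9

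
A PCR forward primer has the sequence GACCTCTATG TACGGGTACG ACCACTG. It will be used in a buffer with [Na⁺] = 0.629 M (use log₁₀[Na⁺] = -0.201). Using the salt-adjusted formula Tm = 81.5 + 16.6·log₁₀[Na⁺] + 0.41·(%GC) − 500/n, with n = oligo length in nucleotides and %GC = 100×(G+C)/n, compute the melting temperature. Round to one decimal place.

82.4°C

Length n = 27. Scanning the sequence gives G=7, C=8, A=6, T=6.
G+C = 15, so %GC = 15/27 × 100 = 55.556%
Salt term: 16.6 × (-0.201) = -3.337
GC term: 0.41 × 55.556 = 22.778; length term: −500/27 = −18.519
Tm = 81.5 + (-3.337) + 22.778 − 18.519 = 82.422 → 82.4°C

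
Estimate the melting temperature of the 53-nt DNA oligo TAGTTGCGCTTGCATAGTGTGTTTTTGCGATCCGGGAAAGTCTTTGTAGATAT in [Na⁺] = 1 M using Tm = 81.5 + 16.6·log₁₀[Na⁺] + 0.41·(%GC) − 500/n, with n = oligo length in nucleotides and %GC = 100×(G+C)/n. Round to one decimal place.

89.1°C

Length n = 53. Counting bases: T=21, C=7, A=10, G=15
G+C = 22, so %GC = 22/53 × 100 = 41.509%
Salt term: 16.6 × (0) = 0
GC term: 0.41 × 41.509 = 17.019; length term: −500/53 = −9.434
Tm = 81.5 + (0) + 17.019 − 9.434 = 89.085 → 89.1°C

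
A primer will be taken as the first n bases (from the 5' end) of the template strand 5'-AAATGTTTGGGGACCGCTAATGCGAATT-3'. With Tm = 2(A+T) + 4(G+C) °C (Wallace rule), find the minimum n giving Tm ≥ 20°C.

n = 9

First 8 bases: AAATGTTT → Tm = 18°C (< 20°C)
First 9 bases: AAATGTTTG → Tm = 22°C (≥ 20°C)
Each additional base adds 2°C (A/T) or 4°C (G/C), so Tm is non-decreasing in n; n = 9 is the first length to reach 20°C.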